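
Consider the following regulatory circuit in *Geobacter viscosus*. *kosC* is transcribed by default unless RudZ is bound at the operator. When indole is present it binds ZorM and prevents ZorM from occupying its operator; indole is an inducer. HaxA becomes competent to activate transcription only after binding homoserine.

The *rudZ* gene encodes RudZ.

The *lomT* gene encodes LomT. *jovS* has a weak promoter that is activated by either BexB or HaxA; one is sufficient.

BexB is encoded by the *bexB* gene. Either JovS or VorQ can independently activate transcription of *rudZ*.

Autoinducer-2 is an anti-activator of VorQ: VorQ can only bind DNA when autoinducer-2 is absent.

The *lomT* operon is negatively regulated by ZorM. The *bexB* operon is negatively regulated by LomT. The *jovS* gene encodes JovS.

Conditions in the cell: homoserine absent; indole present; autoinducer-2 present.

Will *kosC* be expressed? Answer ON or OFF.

Indole is present, so ZorM is inactive.
With no repressor bound, *lomT* is transcribed.
So LomT is produced and active.
With repressor LomT bound, *bexB* is not transcribed.
So BexB is not produced.
Homoserine is absent, so HaxA is inactive.
No activator is available at the *jovS* promoter, so *jovS* is not transcribed.
So JovS is not produced.
Autoinducer-2 is present, so VorQ is inactive.
No activator is available at the *rudZ* promoter, so *rudZ* is not transcribed.
So RudZ is not produced.
With no repressor bound, *kosC* is transcribed.

ON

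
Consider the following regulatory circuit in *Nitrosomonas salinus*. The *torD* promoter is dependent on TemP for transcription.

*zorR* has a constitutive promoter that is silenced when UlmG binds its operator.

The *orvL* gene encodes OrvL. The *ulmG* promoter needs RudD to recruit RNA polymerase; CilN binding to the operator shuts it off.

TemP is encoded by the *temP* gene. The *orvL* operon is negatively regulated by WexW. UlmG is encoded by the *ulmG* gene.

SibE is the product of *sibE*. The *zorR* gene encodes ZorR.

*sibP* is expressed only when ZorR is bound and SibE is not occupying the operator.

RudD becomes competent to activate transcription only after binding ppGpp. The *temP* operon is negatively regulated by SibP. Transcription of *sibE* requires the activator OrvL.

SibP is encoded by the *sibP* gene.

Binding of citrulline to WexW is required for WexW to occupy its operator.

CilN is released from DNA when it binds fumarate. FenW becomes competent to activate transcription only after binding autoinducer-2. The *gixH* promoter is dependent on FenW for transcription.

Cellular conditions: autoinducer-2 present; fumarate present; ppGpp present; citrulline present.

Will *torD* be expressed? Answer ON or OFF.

Fumarate is present, so CilN is inactive.
ppGpp is present, so RudD is active.
No repressor is bound and RudD is active, so *ulmG* is transcribed.
So UlmG is produced and active.
With repressor UlmG bound, *zorR* is not transcribed.
So ZorR is not produced.
Citrulline is present, so WexW is active.
With repressor WexW bound, *orvL* is not transcribed.
So OrvL is not produced.
Required activator OrvL is absent, so *sibE* is not transcribed.
So SibE is not produced.
Required activator ZorR is absent, so *sibP* is not transcribed.
So SibP is not produced.
With no repressor bound, *temP* is transcribed.
So TemP is produced and active.
No repressor is bound and TemP is active, so *torD* is transcribed.

ON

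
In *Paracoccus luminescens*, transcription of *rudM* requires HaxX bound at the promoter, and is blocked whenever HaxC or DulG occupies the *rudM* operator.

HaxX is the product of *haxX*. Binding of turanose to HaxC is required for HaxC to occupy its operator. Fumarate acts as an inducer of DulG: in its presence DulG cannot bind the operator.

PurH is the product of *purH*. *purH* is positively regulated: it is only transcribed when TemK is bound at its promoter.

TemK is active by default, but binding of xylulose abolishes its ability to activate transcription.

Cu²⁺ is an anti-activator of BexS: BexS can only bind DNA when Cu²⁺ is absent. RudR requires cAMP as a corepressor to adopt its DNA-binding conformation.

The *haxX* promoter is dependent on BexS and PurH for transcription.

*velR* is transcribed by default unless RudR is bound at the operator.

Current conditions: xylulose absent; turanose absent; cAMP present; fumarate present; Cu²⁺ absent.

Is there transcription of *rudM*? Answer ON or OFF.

ON

Cu²⁺ is absent, so BexS is active.
Xylulose is absent, so TemK is active.
No repressor is bound and TemK is active, so *purH* is transcribed.
So PurH is produced and active.
No repressor is bound and BexS and PurH are active, so *haxX* is transcribed.
So HaxX is produced and active.
Turanose is absent, so HaxC is inactive.
Fumarate is present, so DulG is inactive.
No repressor is bound and HaxX is active, so *rudM* is transcribed.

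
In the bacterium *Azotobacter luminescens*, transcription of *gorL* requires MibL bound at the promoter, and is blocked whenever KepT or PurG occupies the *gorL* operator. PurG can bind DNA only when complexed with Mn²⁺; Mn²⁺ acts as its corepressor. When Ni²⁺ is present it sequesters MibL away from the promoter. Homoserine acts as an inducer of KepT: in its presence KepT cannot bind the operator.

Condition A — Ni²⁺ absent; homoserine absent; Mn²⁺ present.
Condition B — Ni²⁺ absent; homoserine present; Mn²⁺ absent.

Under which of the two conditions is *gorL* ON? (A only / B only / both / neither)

Condition A:
Ni²⁺ is absent, so MibL is active.
Homoserine is absent, so KepT is active.
Mn²⁺ is present, so PurG is active.
With repressor KepT bound, *gorL* is not transcribed.
→ *gorL* is OFF in A.
Condition B:
Ni²⁺ is absent, so MibL is active.
Homoserine is present, so KepT is inactive.
Mn²⁺ is absent, so PurG is inactive.
No repressor is bound and MibL is active, so *gorL* is transcribed.
→ *gorL* is ON in B.

B only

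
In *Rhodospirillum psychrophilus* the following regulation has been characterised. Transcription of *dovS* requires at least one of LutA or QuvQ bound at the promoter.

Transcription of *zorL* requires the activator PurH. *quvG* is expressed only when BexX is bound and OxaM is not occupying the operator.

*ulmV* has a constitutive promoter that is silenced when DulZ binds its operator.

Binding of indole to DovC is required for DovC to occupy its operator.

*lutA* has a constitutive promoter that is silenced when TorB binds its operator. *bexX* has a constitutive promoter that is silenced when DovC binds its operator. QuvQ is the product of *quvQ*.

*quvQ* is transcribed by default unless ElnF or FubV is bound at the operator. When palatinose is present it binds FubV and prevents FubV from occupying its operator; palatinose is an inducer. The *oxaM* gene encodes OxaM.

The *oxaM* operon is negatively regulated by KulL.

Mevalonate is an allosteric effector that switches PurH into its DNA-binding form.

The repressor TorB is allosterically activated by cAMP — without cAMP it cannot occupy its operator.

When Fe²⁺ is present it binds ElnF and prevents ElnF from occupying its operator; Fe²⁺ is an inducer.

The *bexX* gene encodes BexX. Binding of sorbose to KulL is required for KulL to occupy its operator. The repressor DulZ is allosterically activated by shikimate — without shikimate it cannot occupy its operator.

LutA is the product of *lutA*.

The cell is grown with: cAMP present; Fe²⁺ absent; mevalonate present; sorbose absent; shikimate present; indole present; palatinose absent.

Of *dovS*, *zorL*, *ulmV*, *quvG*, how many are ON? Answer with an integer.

1

cAMP is present, so TorB is active.
With repressor TorB bound, *lutA* is not transcribed.
So LutA is not produced.
Fe²⁺ is absent, so ElnF is active.
Palatinose is absent, so FubV is active.
With repressor ElnF bound, *quvQ* is not transcribed.
So QuvQ is not produced.
No activator is available at the *dovS* promoter, so *dovS* is not transcribed.
→ *dovS* is OFF.
Mevalonate is present, so PurH is active.
No repressor is bound and PurH is active, so *zorL* is transcribed.
→ *zorL* is ON.
Shikimate is present, so DulZ is active.
With repressor DulZ bound, *ulmV* is not transcribed.
→ *ulmV* is OFF.
Indole is present, so DovC is active.
With repressor DovC bound, *bexX* is not transcribed.
So BexX is not produced.
Sorbose is absent, so KulL is inactive.
With no repressor bound, *oxaM* is transcribed.
So OxaM is produced and active.
With repressor OxaM bound, *quvG* is not transcribed.
→ *quvG* is OFF.
1 of the 4 genes is transcribed.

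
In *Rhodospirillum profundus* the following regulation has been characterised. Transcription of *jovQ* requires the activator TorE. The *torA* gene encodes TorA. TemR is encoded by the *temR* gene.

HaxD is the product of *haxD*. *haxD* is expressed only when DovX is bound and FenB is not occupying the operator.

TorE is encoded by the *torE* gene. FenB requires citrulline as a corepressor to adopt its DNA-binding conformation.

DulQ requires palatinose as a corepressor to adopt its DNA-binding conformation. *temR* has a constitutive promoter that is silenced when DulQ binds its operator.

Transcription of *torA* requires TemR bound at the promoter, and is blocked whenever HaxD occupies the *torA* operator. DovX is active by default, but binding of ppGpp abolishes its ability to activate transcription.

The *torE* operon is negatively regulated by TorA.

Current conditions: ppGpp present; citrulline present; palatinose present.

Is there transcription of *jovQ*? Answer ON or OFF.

ppGpp is present, so DovX is inactive.
Citrulline is present, so FenB is active.
With repressor FenB bound, *haxD* is not transcribed.
So HaxD is not produced.
Palatinose is present, so DulQ is active.
With repressor DulQ bound, *temR* is not transcribed.
So TemR is not produced.
Required activator TemR is absent, so *torA* is not transcribed.
So TorA is not produced.
With no repressor bound, *torE* is transcribed.
So TorE is produced and active.
No repressor is bound and TorE is active, so *jovQ* is transcribed.

ON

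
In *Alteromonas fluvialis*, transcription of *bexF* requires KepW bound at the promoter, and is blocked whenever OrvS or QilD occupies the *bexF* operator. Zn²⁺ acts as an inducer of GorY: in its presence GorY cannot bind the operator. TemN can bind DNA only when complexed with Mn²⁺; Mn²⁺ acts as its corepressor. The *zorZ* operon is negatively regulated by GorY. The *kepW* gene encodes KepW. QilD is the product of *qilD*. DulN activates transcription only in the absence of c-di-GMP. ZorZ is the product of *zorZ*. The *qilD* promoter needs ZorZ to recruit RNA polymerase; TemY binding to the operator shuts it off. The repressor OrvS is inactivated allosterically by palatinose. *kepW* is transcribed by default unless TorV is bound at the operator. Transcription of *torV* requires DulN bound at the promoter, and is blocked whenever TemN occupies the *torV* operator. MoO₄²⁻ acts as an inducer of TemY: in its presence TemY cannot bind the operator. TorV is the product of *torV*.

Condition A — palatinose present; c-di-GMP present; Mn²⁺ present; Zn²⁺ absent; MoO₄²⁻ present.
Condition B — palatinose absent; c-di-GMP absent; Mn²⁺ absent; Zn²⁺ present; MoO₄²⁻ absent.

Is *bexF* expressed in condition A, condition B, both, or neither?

A only

Condition A:
Palatinose is present, so OrvS is inactive.
c-di-GMP is present, so DulN is inactive.
Mn²⁺ is present, so TemN is active.
With repressor TemN bound, *torV* is not transcribed.
So TorV is not produced.
With no repressor bound, *kepW* is transcribed.
So KepW is produced and active.
Zn²⁺ is absent, so GorY is active.
With repressor GorY bound, *zorZ* is not transcribed.
So ZorZ is not produced.
MoO₄²⁻ is present, so TemY is inactive.
Required activator ZorZ is absent, so *qilD* is not transcribed.
So QilD is not produced.
No repressor is bound and KepW is active, so *bexF* is transcribed.
→ *bexF* is ON in A.
Condition B:
Palatinose is absent, so OrvS is active.
c-di-GMP is absent, so DulN is active.
Mn²⁺ is absent, so TemN is inactive.
No repressor is bound and DulN is active, so *torV* is transcribed.
So TorV is produced and active.
With repressor TorV bound, *kepW* is not transcribed.
So KepW is not produced.
Zn²⁺ is present, so GorY is inactive.
With no repressor bound, *zorZ* is transcribed.
So ZorZ is produced and active.
MoO₄²⁻ is absent, so TemY is active.
With repressor TemY bound, *qilD* is not transcribed.
So QilD is not produced.
With repressor OrvS bound, *bexF* is not transcribed.
→ *bexF* is OFF in B.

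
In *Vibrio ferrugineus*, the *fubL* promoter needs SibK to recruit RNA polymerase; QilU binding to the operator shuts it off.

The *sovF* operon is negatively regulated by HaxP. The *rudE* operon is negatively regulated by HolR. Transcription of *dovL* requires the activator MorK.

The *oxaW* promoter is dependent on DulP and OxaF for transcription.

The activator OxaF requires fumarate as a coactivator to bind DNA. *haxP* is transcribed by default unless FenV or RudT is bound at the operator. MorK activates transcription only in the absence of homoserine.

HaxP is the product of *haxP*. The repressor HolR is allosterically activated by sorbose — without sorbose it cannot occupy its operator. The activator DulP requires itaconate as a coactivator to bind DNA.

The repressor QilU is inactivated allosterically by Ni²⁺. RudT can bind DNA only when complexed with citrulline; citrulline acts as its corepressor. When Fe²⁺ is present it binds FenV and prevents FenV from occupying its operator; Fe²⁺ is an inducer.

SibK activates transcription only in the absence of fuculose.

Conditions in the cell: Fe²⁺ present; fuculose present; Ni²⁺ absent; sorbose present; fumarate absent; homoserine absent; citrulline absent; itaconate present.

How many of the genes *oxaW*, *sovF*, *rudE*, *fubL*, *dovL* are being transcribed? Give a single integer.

Itaconate is present, so DulP is active.
Fumarate is absent, so OxaF is inactive.
Required activator OxaF is absent, so *oxaW* is not transcribed.
→ *oxaW* is OFF.
Fe²⁺ is present, so FenV is inactive.
Citrulline is absent, so RudT is inactive.
With no repressor bound, *haxP* is transcribed.
So HaxP is produced and active.
With repressor HaxP bound, *sovF* is not transcribed.
→ *sovF* is OFF.
Sorbose is present, so HolR is active.
With repressor HolR bound, *rudE* is not transcribed.
→ *rudE* is OFF.
Fuculose is present, so SibK is inactive.
Ni²⁺ is absent, so QilU is active.
With repressor QilU bound, *fubL* is not transcribed.
→ *fubL* is OFF.
Homoserine is absent, so MorK is active.
No repressor is bound and MorK is active, so *dovL* is transcribed.
→ *dovL* is ON.
1 of the 5 genes is transcribed.

1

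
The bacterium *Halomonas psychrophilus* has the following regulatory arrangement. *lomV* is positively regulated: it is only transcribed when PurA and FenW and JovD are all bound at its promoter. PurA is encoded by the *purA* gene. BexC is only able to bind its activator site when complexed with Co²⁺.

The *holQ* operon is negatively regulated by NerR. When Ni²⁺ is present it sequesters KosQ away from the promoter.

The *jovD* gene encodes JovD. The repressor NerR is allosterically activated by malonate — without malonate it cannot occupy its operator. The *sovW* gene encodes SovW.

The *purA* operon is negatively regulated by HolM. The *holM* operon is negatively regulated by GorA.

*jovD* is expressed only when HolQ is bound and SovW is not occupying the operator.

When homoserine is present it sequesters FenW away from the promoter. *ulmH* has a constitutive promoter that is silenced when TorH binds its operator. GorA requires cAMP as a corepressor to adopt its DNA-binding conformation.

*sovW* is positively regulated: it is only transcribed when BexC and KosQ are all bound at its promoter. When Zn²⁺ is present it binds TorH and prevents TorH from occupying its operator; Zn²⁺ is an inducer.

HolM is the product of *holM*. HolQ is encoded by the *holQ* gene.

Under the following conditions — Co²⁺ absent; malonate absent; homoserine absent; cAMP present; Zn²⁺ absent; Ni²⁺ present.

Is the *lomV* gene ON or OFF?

ON

cAMP is present, so GorA is active.
With repressor GorA bound, *holM* is not transcribed.
So HolM is not produced.
With no repressor bound, *purA* is transcribed.
So PurA is produced and active.
Homoserine is absent, so FenW is active.
Malonate is absent, so NerR is inactive.
With no repressor bound, *holQ* is transcribed.
So HolQ is produced and active.
Co²⁺ is absent, so BexC is inactive.
Ni²⁺ is present, so KosQ is inactive.
Required activator BexC is absent, so *sovW* is not transcribed.
So SovW is not produced.
No repressor is bound and HolQ is active, so *jovD* is transcribed.
So JovD is produced and active.
No repressor is bound and PurA and FenW and JovD are active, so *lomV* is transcribed.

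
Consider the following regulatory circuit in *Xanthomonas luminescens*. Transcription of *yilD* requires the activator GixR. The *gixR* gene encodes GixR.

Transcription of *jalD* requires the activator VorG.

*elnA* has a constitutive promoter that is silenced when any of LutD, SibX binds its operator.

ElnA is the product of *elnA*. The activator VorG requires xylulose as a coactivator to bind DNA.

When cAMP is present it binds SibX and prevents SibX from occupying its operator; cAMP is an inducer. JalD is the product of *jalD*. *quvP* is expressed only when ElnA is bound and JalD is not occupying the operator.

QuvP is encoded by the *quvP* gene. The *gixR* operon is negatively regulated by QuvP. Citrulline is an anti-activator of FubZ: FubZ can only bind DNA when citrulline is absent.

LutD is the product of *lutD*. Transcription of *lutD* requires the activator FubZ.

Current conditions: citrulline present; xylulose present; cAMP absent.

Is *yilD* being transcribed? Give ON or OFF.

ON

Citrulline is present, so FubZ is inactive.
Required activator FubZ is absent, so *lutD* is not transcribed.
So LutD is not produced.
cAMP is absent, so SibX is active.
With repressor SibX bound, *elnA* is not transcribed.
So ElnA is not produced.
Xylulose is present, so VorG is active.
No repressor is bound and VorG is active, so *jalD* is transcribed.
So JalD is produced and active.
With repressor JalD bound, *quvP* is not transcribed.
So QuvP is not produced.
With no repressor bound, *gixR* is transcribed.
So GixR is produced and active.
No repressor is bound and GixR is active, so *yilD* is transcribed.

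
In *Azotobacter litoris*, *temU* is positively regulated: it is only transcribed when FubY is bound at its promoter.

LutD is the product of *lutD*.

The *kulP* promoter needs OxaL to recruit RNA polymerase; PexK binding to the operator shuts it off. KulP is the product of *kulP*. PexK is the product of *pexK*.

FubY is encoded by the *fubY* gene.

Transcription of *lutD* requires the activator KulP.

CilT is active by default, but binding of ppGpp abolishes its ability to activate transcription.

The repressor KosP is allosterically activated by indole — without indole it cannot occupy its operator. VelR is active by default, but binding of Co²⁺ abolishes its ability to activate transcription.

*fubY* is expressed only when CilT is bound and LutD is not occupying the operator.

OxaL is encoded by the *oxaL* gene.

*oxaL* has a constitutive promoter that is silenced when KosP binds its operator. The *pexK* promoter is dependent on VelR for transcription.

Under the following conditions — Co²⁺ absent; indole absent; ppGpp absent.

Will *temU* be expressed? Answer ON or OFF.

ON

Co²⁺ is absent, so VelR is active.
No repressor is bound and VelR is active, so *pexK* is transcribed.
So PexK is produced and active.
Indole is absent, so KosP is inactive.
With no repressor bound, *oxaL* is transcribed.
So OxaL is produced and active.
With repressor PexK bound, *kulP* is not transcribed.
So KulP is not produced.
Required activator KulP is absent, so *lutD* is not transcribed.
So LutD is not produced.
ppGpp is absent, so CilT is active.
No repressor is bound and CilT is active, so *fubY* is transcribed.
So FubY is produced and active.
No repressor is bound and FubY is active, so *temU* is transcribed.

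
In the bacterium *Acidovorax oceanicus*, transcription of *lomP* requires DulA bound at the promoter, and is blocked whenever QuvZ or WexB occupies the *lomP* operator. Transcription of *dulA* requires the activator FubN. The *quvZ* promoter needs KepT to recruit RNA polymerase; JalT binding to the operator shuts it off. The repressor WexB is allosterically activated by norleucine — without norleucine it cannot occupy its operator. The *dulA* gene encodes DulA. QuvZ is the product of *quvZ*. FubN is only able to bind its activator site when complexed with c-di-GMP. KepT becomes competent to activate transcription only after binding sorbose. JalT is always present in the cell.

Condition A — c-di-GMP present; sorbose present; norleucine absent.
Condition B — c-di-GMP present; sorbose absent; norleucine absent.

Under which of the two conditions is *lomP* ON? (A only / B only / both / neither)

both

Condition A:
c-di-GMP is present, so FubN is active.
No repressor is bound and FubN is active, so *dulA* is transcribed.
So DulA is produced and active.
JalT is produced constitutively and is active.
Sorbose is present, so KepT is active.
With repressor JalT bound, *quvZ* is not transcribed.
So QuvZ is not produced.
Norleucine is absent, so WexB is inactive.
No repressor is bound and DulA is active, so *lomP* is transcribed.
→ *lomP* is ON in A.
Condition B:
c-di-GMP is present, so FubN is active.
No repressor is bound and FubN is active, so *dulA* is transcribed.
So DulA is produced and active.
JalT is produced constitutively and is active.
Sorbose is absent, so KepT is inactive.
With repressor JalT bound, *quvZ* is not transcribed.
So QuvZ is not produced.
Norleucine is absent, so WexB is inactive.
No repressor is bound and DulA is active, so *lomP* is transcribed.
→ *lomP* is ON in B.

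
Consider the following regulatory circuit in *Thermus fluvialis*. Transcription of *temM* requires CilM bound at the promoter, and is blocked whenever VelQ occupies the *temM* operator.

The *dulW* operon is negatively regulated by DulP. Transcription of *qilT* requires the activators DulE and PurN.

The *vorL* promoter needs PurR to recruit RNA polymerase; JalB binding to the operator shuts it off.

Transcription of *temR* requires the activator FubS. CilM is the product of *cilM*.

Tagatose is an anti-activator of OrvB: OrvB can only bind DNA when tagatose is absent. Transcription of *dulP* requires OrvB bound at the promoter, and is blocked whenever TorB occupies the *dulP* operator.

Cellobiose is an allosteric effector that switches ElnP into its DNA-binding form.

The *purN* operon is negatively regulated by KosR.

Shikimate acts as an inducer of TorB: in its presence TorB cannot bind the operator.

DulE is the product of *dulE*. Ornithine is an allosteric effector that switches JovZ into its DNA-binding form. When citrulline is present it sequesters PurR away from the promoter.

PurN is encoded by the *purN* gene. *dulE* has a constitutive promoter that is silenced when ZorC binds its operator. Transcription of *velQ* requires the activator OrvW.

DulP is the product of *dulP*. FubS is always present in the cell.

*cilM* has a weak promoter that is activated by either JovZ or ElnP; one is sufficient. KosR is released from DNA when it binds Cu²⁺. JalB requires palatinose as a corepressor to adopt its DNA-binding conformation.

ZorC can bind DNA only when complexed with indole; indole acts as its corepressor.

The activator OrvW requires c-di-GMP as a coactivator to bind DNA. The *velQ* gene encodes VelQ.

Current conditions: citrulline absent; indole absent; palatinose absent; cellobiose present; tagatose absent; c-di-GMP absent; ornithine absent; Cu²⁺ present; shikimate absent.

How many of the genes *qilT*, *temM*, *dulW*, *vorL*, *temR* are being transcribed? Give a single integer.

5

Indole is absent, so ZorC is inactive.
With no repressor bound, *dulE* is transcribed.
So DulE is produced and active.
Cu²⁺ is present, so KosR is inactive.
With no repressor bound, *purN* is transcribed.
So PurN is produced and active.
No repressor is bound and DulE and PurN are active, so *qilT* is transcribed.
→ *qilT* is ON.
c-di-GMP is absent, so OrvW is inactive.
Required activator OrvW is absent, so *velQ* is not transcribed.
So VelQ is not produced.
Ornithine is absent, so JovZ is inactive.
Cellobiose is present, so ElnP is active.
Activator ElnP is present, so *cilM* is transcribed.
So CilM is produced and active.
No repressor is bound and CilM is active, so *temM* is transcribed.
→ *temM* is ON.
Tagatose is absent, so OrvB is active.
Shikimate is absent, so TorB is active.
With repressor TorB bound, *dulP* is not transcribed.
So DulP is not produced.
With no repressor bound, *dulW* is transcribed.
→ *dulW* is ON.
Palatinose is absent, so JalB is inactive.
Citrulline is absent, so PurR is active.
No repressor is bound and PurR is active, so *vorL* is transcribed.
→ *vorL* is ON.
FubS is produced constitutively and is active.
No repressor is bound and FubS is active, so *temR* is transcribed.
→ *temR* is ON.
5 of the 5 genes are transcribed.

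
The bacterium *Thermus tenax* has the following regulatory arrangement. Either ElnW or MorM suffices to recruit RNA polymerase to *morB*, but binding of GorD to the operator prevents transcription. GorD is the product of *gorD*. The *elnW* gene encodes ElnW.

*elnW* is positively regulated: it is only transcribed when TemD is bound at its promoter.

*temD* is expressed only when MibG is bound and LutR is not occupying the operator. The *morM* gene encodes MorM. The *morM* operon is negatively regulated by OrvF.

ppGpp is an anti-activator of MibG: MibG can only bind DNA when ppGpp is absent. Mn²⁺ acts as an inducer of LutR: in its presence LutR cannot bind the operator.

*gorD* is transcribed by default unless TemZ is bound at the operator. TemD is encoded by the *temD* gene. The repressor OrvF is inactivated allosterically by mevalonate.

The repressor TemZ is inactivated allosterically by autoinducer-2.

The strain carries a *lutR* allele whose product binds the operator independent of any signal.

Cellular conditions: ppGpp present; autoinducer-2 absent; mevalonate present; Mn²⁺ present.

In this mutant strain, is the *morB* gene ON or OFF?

ON

ppGpp is present, so MibG is inactive.
LutR is constitutively active in this strain.
With repressor LutR bound, *temD* is not transcribed.
So TemD is not produced.
Required activator TemD is absent, so *elnW* is not transcribed.
So ElnW is not produced.
Mevalonate is present, so OrvF is inactive.
With no repressor bound, *morM* is transcribed.
So MorM is produced and active.
Autoinducer-2 is absent, so TemZ is active.
With repressor TemZ bound, *gorD* is not transcribed.
So GorD is not produced.
Activator MorM is present, so *morB* is transcribed.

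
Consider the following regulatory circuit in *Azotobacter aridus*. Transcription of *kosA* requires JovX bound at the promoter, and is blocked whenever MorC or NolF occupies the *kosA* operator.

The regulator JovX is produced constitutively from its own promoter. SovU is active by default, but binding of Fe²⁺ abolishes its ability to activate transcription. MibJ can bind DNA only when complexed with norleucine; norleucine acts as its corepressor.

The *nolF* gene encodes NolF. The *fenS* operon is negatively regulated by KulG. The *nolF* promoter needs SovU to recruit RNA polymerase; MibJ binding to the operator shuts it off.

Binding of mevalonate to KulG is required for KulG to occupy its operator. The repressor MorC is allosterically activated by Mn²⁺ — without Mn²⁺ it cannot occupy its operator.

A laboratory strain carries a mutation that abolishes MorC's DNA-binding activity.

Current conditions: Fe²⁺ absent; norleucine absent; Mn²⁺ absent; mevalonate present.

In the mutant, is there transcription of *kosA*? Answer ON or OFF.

OFF

JovX is produced constitutively and is active.
MorC is non-functional in this strain, so it has no effect.
Norleucine is absent, so MibJ is inactive.
Fe²⁺ is absent, so SovU is active.
No repressor is bound and SovU is active, so *nolF* is transcribed.
So NolF is produced and active.
With repressor NolF bound, *kosA* is not transcribed.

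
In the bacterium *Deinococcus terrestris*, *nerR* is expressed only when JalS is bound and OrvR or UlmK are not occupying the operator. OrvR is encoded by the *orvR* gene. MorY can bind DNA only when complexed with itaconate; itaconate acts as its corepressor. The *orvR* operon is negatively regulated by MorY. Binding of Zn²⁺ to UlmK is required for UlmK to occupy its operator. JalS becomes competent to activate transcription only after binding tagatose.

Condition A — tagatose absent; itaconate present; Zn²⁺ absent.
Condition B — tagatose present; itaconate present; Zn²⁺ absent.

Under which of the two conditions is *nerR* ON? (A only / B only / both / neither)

B only

Condition A:
Tagatose is absent, so JalS is inactive.
Itaconate is present, so MorY is active.
With repressor MorY bound, *orvR* is not transcribed.
So OrvR is not produced.
Zn²⁺ is absent, so UlmK is inactive.
Required activator JalS is absent, so *nerR* is not transcribed.
→ *nerR* is OFF in A.
Condition B:
Tagatose is present, so JalS is active.
Itaconate is present, so MorY is active.
With repressor MorY bound, *orvR* is not transcribed.
So OrvR is not produced.
Zn²⁺ is absent, so UlmK is inactive.
No repressor is bound and JalS is active, so *nerR* is transcribed.
→ *nerR* is ON in B.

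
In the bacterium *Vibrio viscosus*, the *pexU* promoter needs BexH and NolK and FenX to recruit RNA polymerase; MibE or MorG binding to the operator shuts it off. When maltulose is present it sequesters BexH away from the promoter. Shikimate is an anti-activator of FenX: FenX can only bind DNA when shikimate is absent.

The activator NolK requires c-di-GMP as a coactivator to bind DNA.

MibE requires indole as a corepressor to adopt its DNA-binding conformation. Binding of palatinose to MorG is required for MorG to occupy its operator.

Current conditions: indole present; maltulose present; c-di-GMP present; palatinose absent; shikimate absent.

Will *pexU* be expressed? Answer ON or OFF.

OFF

Indole is present, so MibE is active.
Maltulose is present, so BexH is inactive.
Palatinose is absent, so MorG is inactive.
c-di-GMP is present, so NolK is active.
Shikimate is absent, so FenX is active.
With repressor MibE bound, *pexU* is not transcribed.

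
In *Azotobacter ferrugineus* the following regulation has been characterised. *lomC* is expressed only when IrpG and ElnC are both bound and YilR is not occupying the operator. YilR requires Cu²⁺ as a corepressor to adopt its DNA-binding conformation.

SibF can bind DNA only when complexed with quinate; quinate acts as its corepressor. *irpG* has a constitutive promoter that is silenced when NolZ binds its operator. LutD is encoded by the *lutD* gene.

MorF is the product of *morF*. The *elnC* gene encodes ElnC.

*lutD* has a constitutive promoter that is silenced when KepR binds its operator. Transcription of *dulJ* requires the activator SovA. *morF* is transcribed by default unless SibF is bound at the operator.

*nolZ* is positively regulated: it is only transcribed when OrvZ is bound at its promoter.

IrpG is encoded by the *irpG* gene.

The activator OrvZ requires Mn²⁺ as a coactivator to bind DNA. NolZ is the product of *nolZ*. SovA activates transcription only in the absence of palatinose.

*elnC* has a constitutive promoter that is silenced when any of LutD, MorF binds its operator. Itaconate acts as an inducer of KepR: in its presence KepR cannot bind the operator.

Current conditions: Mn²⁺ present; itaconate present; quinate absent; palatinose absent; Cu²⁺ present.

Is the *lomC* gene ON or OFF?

OFF

Mn²⁺ is present, so OrvZ is active.
No repressor is bound and OrvZ is active, so *nolZ* is transcribed.
So NolZ is produced and active.
With repressor NolZ bound, *irpG* is not transcribed.
So IrpG is not produced.
Cu²⁺ is present, so YilR is active.
Itaconate is present, so KepR is inactive.
With no repressor bound, *lutD* is transcribed.
So LutD is produced and active.
Quinate is absent, so SibF is inactive.
With no repressor bound, *morF* is transcribed.
So MorF is produced and active.
With repressor LutD bound, *elnC* is not transcribed.
So ElnC is not produced.
With repressor YilR bound, *lomC* is not transcribed.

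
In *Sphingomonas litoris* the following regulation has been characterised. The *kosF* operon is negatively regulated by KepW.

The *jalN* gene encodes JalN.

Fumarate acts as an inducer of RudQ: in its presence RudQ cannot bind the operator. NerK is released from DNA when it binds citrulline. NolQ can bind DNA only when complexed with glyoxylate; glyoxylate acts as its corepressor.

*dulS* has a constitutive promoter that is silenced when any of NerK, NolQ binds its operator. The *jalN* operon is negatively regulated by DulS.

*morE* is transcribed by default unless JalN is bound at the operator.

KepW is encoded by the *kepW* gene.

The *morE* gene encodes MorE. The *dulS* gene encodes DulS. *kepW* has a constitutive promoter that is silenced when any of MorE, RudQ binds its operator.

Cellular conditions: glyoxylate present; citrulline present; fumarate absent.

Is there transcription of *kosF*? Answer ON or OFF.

ON

Citrulline is present, so NerK is inactive.
Glyoxylate is present, so NolQ is active.
With repressor NolQ bound, *dulS* is not transcribed.
So DulS is not produced.
With no repressor bound, *jalN* is transcribed.
So JalN is produced and active.
With repressor JalN bound, *morE* is not transcribed.
So MorE is not produced.
Fumarate is absent, so RudQ is active.
With repressor RudQ bound, *kepW* is not transcribed.
So KepW is not produced.
With no repressor bound, *kosF* is transcribed.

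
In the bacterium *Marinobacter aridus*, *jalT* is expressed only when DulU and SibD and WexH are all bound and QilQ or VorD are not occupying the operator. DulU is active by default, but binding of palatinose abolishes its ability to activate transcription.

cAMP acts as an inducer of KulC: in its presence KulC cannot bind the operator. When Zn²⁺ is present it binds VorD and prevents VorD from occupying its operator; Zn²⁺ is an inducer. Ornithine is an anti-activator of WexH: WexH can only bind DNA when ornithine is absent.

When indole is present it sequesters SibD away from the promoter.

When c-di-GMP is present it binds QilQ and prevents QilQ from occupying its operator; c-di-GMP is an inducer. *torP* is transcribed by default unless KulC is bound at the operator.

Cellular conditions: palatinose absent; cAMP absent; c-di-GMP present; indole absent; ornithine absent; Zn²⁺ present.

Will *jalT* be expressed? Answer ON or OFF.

Palatinose is absent, so DulU is active.
Indole is absent, so SibD is active.
c-di-GMP is present, so QilQ is inactive.
Zn²⁺ is present, so VorD is inactive.
Ornithine is absent, so WexH is active.
No repressor is bound and DulU and SibD and WexH are active, so *jalT* is transcribed.

ON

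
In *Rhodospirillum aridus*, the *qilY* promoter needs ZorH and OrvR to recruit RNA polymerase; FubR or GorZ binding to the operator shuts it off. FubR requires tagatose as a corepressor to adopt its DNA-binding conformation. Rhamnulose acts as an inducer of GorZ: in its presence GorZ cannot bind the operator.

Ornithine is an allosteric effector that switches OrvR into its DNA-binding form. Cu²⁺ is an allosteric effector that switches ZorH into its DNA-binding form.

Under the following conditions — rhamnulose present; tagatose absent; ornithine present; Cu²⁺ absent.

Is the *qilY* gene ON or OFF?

Tagatose is absent, so FubR is inactive.
Cu²⁺ is absent, so ZorH is inactive.
Rhamnulose is present, so GorZ is inactive.
Ornithine is present, so OrvR is active.
Required activator ZorH is absent, so *qilY* is not transcribed.

OFF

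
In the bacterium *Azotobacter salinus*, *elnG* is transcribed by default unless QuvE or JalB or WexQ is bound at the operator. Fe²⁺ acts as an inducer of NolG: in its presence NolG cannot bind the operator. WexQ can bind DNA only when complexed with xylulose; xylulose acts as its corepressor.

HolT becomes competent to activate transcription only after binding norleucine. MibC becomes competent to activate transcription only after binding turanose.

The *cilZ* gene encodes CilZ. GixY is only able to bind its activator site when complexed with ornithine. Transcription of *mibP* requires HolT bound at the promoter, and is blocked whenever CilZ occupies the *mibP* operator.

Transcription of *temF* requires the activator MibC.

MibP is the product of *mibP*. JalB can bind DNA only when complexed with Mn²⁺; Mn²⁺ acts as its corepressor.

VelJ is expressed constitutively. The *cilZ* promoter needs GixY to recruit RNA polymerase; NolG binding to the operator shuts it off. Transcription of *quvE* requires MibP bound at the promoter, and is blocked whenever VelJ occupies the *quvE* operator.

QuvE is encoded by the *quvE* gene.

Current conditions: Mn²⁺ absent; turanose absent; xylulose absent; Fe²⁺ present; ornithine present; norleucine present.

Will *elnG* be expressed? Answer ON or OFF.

ON

VelJ is produced constitutively and is active.
Norleucine is present, so HolT is active.
Fe²⁺ is present, so NolG is inactive.
Ornithine is present, so GixY is active.
No repressor is bound and GixY is active, so *cilZ* is transcribed.
So CilZ is produced and active.
With repressor CilZ bound, *mibP* is not transcribed.
So MibP is not produced.
With repressor VelJ bound, *quvE* is not transcribed.
So QuvE is not produced.
Mn²⁺ is absent, so JalB is inactive.
Xylulose is absent, so WexQ is inactive.
With no repressor bound, *elnG* is transcribed.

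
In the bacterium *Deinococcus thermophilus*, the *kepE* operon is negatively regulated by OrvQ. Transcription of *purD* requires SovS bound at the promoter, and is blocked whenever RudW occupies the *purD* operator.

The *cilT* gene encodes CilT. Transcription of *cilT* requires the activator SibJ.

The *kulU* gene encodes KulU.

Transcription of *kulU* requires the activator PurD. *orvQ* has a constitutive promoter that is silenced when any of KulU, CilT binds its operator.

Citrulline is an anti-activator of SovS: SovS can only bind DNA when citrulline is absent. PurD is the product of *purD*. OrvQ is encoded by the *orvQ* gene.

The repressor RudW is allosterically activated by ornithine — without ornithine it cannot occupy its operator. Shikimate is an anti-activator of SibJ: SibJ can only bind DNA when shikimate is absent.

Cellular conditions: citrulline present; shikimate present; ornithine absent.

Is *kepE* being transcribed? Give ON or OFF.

Citrulline is present, so SovS is inactive.
Ornithine is absent, so RudW is inactive.
Required activator SovS is absent, so *purD* is not transcribed.
So PurD is not produced.
Required activator PurD is absent, so *kulU* is not transcribed.
So KulU is not produced.
Shikimate is present, so SibJ is inactive.
Required activator SibJ is absent, so *cilT* is not transcribed.
So CilT is not produced.
With no repressor bound, *orvQ* is transcribed.
So OrvQ is produced and active.
With repressor OrvQ bound, *kepE* is not transcribed.

OFF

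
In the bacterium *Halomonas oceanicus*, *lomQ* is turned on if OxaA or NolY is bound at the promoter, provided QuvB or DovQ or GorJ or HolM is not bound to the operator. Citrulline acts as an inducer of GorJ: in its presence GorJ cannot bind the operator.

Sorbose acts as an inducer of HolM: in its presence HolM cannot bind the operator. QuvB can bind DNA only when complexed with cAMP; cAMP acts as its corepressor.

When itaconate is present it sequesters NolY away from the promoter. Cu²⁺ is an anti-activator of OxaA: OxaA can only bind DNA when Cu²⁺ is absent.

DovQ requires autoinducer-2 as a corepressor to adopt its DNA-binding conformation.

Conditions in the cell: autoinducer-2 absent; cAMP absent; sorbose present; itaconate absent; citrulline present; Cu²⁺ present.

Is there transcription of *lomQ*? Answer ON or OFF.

ON

cAMP is absent, so QuvB is inactive.
Autoinducer-2 is absent, so DovQ is inactive.
Citrulline is present, so GorJ is inactive.
Cu²⁺ is present, so OxaA is inactive.
Itaconate is absent, so NolY is active.
Sorbose is present, so HolM is inactive.
Activator NolY is present, so *lomQ* is transcribed.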